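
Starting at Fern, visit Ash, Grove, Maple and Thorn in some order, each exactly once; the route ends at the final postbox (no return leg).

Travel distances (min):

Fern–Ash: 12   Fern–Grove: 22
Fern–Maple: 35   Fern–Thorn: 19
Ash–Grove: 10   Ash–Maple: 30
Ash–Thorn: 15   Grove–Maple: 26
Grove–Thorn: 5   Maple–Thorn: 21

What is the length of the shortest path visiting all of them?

48 min — the minimum one-way total.

There are 4! = 24 possible orderings.
Fern - Ash - Grove - Maple - Thorn: 12+10+26+21 = 69
Fern - Ash - Grove - Thorn - Maple: 12+10+5+21 = 48
Fern - Ash - Maple - Grove - Thorn: 12+30+26+5 = 73
Fern - Ash - Maple - Thorn - Grove: 12+30+21+5 = 68
Fern - Ash - Thorn - Grove - Maple: 12+15+5+26 = 58
Fern - Ash - Thorn - Maple - Grove: 12+15+21+26 = 74
Fern - Grove - Ash - Maple - Thorn: 22+10+30+21 = 83
Fern - Grove - Ash - Thorn - Maple: 22+10+15+21 = 68
Fern - Grove - Maple - Ash - Thorn: 22+26+30+15 = 93
Fern - Grove - Maple - Thorn - Ash: 22+26+21+15 = 84
Fern - Grove - Thorn - Ash - Maple: 22+5+15+30 = 72
Fern - Grove - Thorn - Maple - Ash: 22+5+21+30 = 78
Fern - Maple - Ash - Grove - Thorn: 35+30+10+5 = 80
Fern - Maple - Ash - Thorn - Grove: 35+30+15+5 = 85
… (10 more)
The minimum is 48.
One shortest path: Fern → Ash → Grove → Thorn → Maple.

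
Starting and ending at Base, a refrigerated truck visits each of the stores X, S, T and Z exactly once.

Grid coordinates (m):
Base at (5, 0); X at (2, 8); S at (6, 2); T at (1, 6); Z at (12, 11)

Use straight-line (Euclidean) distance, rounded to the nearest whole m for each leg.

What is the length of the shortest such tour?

Minimum total distance: 32 m.

There are 12 distinct closed tours to check (reversals are equivalent).
Base - X - S - T - Z - Base: 9+7+6+12+13 = 47
Base - X - S - Z - T - Base: 9+7+11+12+7 = 46
Base - X - T - S - Z - Base: 9+2+6+11+13 = 41
Base - X - T - Z - S - Base: 9+2+12+11+2 = 36
Base - X - Z - S - T - Base: 9+10+11+6+7 = 43
Base - X - Z - T - S - Base: 9+10+12+6+2 = 39
Base - S - X - T - Z - Base: 2+7+2+12+13 = 36
Base - S - X - Z - T - Base: 2+7+10+12+7 = 38
Base - S - T - X - Z - Base: 2+6+2+10+13 = 33
Base - S - Z - X - T - Base: 2+11+10+2+7 = 32
Base - T - X - S - Z - Base: 7+2+7+11+13 = 40
Base - T - S - X - Z - Base: 7+6+7+10+13 = 43
The minimum is 32.
One optimal route: Base → S → Z → X → T → Base (or its reverse).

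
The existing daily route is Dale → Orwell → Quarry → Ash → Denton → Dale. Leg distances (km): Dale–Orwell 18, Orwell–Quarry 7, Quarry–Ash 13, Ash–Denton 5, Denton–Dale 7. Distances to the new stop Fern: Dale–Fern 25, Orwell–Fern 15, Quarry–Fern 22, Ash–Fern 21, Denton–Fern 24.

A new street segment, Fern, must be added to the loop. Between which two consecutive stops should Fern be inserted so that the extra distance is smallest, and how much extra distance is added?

Minimum extra distance: 22 km, inserting Fern between Dale and Orwell.

Insertion cost between consecutive stops i–j is d(i,Fern) + d(Fern,j) − d(i,j):
  between Dale and Orwell: 25 + 15 − 18 = 22
  between Orwell and Quarry: 15 + 22 − 7 = 30
  between Quarry and Ash: 22 + 21 − 13 = 30
  between Ash and Denton: 21 + 24 − 5 = 40
  between Denton and Dale: 24 + 25 − 7 = 42
Cheapest insertion is between Dale and Orwell, adding 22.
New total = 50 + 22 = 72.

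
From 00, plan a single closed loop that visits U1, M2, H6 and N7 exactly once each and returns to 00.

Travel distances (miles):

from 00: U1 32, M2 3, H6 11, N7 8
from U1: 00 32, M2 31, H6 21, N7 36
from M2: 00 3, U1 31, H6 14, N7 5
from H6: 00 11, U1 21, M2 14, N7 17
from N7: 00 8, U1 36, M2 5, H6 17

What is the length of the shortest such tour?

There are 12 distinct closed tours to check (reversals are equivalent).
00→U1→M2→H6→N7→00: 32+31+14+17+8 = 102
00→U1→M2→N7→H6→00: 32+31+5+17+11 = 96
00→U1→H6→M2→N7→00: 32+21+14+5+8 = 80
00→U1→H6→N7→M2→00: 32+21+17+5+3 = 78
00→U1→N7→M2→H6→00: 32+36+5+14+11 = 98
00→U1→N7→H6→M2→00: 32+36+17+14+3 = 102
00→M2→U1→H6→N7→00: 3+31+21+17+8 = 80
00→M2→U1→N7→H6→00: 3+31+36+17+11 = 98
00→M2→H6→U1→N7→00: 3+14+21+36+8 = 82
00→M2→N7→U1→H6→00: 3+5+36+21+11 = 76
00→H6→U1→M2→N7→00: 11+21+31+5+8 = 76
00→H6→M2→U1→N7→00: 11+14+31+36+8 = 100
The minimum is 76.
One optimal route: 00 → M2 → N7 → U1 → H6 → 00 (or its reverse).

Minimum total distance: 76 miles.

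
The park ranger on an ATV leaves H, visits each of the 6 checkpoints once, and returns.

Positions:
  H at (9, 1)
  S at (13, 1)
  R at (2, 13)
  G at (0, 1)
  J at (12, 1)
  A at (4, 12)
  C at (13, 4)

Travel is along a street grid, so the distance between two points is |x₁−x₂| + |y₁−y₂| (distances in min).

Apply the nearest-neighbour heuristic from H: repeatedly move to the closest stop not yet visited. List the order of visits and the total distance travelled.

56 min along H → J → S → C → G → R → A → H.

From H: distances to unvisited — J=3, S=4, C=7, G=9, A=16, R=19. Nearest is J (3).
From J: distances to unvisited — S=1, C=4, G=12, A=19, R=22. Nearest is S (1).
From S: distances to unvisited — C=3, G=13, A=20, R=23. Nearest is C (3).
From C: distances to unvisited — G=16, A=17, R=20. Nearest is G (16).
From G: distances to unvisited — R=14, A=15. Nearest is R (14).
From R: distances to unvisited — A=3. Nearest is A (3).
Return A→H: 16.
Total = 3 + 1 + 3 + 16 + 14 + 3 + 16 = 56.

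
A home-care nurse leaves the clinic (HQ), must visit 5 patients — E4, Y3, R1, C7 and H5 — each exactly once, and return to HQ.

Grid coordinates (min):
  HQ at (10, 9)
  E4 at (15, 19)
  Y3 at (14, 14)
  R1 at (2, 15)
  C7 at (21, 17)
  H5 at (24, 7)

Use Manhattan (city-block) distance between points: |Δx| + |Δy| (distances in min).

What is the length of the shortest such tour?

There are 60 distinct closed tours to check (reversals are equivalent).
HQ - E4 - Y3 - R1 - C7 - H5 - HQ: 15+6+13+21+13+16 = 84
HQ - E4 - Y3 - R1 - H5 - C7 - HQ: 15+6+13+30+13+19 = 96
HQ - E4 - Y3 - C7 - R1 - H5 - HQ: 15+6+10+21+30+16 = 98
HQ - E4 - Y3 - C7 - H5 - R1 - HQ: 15+6+10+13+30+14 = 88
HQ - E4 - Y3 - H5 - R1 - C7 - HQ: 15+6+17+30+21+19 = 108
HQ - E4 - Y3 - H5 - C7 - R1 - HQ: 15+6+17+13+21+14 = 86
HQ - E4 - R1 - Y3 - C7 - H5 - HQ: 15+17+13+10+13+16 = 84
HQ - E4 - R1 - Y3 - H5 - C7 - HQ: 15+17+13+17+13+19 = 94
HQ - E4 - R1 - C7 - Y3 - H5 - HQ: 15+17+21+10+17+16 = 96
HQ - E4 - R1 - C7 - H5 - Y3 - HQ: 15+17+21+13+17+9 = 92
HQ - E4 - R1 - H5 - Y3 - C7 - HQ: 15+17+30+17+10+19 = 108
HQ - E4 - R1 - H5 - C7 - Y3 - HQ: 15+17+30+13+10+9 = 94
HQ - E4 - C7 - Y3 - R1 - H5 - HQ: 15+8+10+13+30+16 = 92
HQ - E4 - C7 - Y3 - H5 - R1 - HQ: 15+8+10+17+30+14 = 94
… (46 more)
HQ - R1 - Y3 - E4 - C7 - H5 - HQ: 14+13+6+8+13+16 = 70  ← best
The minimum is 70.
One optimal route: HQ → R1 → Y3 → E4 → C7 → H5 → HQ (or its reverse).

Minimum total distance: 70 min.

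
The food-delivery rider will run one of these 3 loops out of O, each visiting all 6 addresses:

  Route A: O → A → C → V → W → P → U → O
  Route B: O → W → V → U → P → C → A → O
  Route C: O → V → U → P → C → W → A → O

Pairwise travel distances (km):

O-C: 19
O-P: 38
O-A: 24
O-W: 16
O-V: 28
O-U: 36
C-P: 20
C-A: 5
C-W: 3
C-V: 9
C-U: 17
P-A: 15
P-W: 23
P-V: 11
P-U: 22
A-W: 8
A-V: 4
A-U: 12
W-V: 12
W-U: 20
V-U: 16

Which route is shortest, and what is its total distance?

Route A: 24 + 5 + 9 + 12 + 23 + 22 + 36 = 131
Route B: 16 + 12 + 16 + 22 + 20 + 5 + 24 = 115
Route C: 28 + 16 + 22 + 20 + 3 + 8 + 24 = 121

115 km — Route B is the shortest.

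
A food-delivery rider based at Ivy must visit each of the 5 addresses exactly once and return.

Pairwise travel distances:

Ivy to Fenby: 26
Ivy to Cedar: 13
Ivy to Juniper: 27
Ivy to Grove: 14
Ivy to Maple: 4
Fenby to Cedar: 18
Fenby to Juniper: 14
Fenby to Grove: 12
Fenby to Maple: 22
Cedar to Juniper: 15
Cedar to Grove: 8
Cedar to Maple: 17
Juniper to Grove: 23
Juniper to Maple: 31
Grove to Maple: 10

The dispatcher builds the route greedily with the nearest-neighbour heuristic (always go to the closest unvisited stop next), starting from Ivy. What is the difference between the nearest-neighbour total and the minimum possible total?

9 longer than the optimal tour.

Ivy: Maple=4, Cedar=13, Grove=14, Fenby=26, Juniper=27 ⇒ Maple
Maple: Grove=10, Cedar=17, Fenby=22, Juniper=31 ⇒ Grove
Grove: Cedar=8, Fenby=12, Juniper=23 ⇒ Cedar
Cedar: Juniper=15, Fenby=18 ⇒ Juniper
Juniper: Fenby=14 ⇒ Fenby
NN route Ivy → Maple → Grove → Cedar → Juniper → Fenby → Ivy costs 77.
Optimal: Ivy → Cedar → Juniper → Fenby → Grove → Maple → Ivy costs 68 (by enumerating all 60 distinct tours).
Excess = 77 − 68 = 9.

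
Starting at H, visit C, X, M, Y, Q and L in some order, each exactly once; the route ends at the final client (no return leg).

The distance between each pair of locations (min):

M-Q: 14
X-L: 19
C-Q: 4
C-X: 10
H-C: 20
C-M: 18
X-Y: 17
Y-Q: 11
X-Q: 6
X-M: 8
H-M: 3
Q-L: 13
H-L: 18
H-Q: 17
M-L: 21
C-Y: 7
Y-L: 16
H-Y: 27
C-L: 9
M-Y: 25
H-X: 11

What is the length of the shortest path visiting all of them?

44 min — the minimum one-way total.

There are 6! = 720 possible orderings.
H - C - X - M - Y - Q - L: 20+10+8+25+11+13 = 87
H - C - X - M - Y - L - Q: 20+10+8+25+16+13 = 92
H - C - X - M - Q - Y - L: 20+10+8+14+11+16 = 79
H - C - X - M - Q - L - Y: 20+10+8+14+13+16 = 81
H - C - X - M - L - Y - Q: 20+10+8+21+16+11 = 86
H - C - X - M - L - Q - Y: 20+10+8+21+13+11 = 83
H - C - X - Y - M - Q - L: 20+10+17+25+14+13 = 99
H - C - X - Y - M - L - Q: 20+10+17+25+21+13 = 106
… (712 more)
H - M - X - Q - C - Y - L: 3+8+6+4+7+16 = 44  ← best
The minimum is 44.
One shortest path: H → M → X → Q → C → Y → L.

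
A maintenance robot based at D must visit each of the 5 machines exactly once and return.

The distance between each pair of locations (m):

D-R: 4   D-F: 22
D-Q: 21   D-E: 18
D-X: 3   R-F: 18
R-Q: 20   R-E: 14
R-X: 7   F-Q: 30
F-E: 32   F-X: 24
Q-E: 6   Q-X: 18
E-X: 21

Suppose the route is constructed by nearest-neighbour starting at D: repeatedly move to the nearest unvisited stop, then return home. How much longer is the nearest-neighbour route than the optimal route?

1 m longer than the optimal tour.

D: X=3, R=4, E=18, Q=21, F=22 ⇒ X
X: R=7, Q=18, E=21, F=24 ⇒ R
R: E=14, F=18, Q=20 ⇒ E
E: Q=6, F=32 ⇒ Q
Q: F=30 ⇒ F
NN route D → X → R → E → Q → F → D costs 82.
Optimal: D → R → F → E → Q → X → D costs 81 (by enumerating all 60 distinct tours).
Excess = 82 − 81 = 1.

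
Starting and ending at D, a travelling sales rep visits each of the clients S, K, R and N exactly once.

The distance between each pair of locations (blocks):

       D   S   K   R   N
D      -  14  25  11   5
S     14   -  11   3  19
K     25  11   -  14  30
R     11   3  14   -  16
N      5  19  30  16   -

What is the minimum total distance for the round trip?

There are 12 distinct closed tours to check (reversals are equivalent).
D-S-K-R-N-D: 14+11+14+16+5 = 60
D-S-K-N-R-D: 14+11+30+16+11 = 82
D-S-R-K-N-D: 14+3+14+30+5 = 66
D-S-R-N-K-D: 14+3+16+30+25 = 88
D-S-N-K-R-D: 14+19+30+14+11 = 88
D-S-N-R-K-D: 14+19+16+14+25 = 88
D-K-S-R-N-D: 25+11+3+16+5 = 60
D-K-S-N-R-D: 25+11+19+16+11 = 82
D-K-R-S-N-D: 25+14+3+19+5 = 66
D-K-N-S-R-D: 25+30+19+3+11 = 88
D-R-S-K-N-D: 11+3+11+30+5 = 60
D-R-K-S-N-D: 11+14+11+19+5 = 60
The minimum is 60.
One optimal route: D → S → K → R → N → D (or its reverse).

60 blocks — the shortest possible round trip.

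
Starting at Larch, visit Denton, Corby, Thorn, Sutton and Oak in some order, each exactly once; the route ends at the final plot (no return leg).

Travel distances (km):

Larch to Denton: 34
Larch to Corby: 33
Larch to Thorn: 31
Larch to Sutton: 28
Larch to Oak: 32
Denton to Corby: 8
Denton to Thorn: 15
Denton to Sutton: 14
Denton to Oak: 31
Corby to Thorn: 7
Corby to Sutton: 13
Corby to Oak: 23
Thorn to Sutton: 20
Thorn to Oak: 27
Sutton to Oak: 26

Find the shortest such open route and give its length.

Minimum one-way distance = 84 km.

There are 5! = 120 possible orderings.
Larch→Denton→Corby→Thorn→Sutton→Oak: 34+8+7+20+26 = 95
Larch→Denton→Corby→Thorn→Oak→Sutton: 34+8+7+27+26 = 102
Larch→Denton→Corby→Sutton→Thorn→Oak: 34+8+13+20+27 = 102
Larch→Denton→Corby→Sutton→Oak→Thorn: 34+8+13+26+27 = 108
Larch→Denton→Corby→Oak→Thorn→Sutton: 34+8+23+27+20 = 112
Larch→Denton→Corby→Oak→Sutton→Thorn: 34+8+23+26+20 = 111
Larch→Denton→Thorn→Corby→Sutton→Oak: 34+15+7+13+26 = 95
Larch→Denton→Thorn→Corby→Oak→Sutton: 34+15+7+23+26 = 105
Larch→Denton→Thorn→Sutton→Corby→Oak: 34+15+20+13+23 = 105
Larch→Denton→Thorn→Sutton→Oak→Corby: 34+15+20+26+23 = 118
Larch→Denton→Thorn→Oak→Corby→Sutton: 34+15+27+23+13 = 112
Larch→Denton→Thorn→Oak→Sutton→Corby: 34+15+27+26+13 = 115
Larch→Denton→Sutton→Corby→Thorn→Oak: 34+14+13+7+27 = 95
Larch→Denton→Sutton→Corby→Oak→Thorn: 34+14+13+23+27 = 111
… (106 more)
Larch→Sutton→Denton→Corby→Thorn→Oak: 28+14+8+7+27 = 84  ← best
The minimum is 84.
One shortest path: Larch → Sutton → Denton → Corby → Thorn → Oak.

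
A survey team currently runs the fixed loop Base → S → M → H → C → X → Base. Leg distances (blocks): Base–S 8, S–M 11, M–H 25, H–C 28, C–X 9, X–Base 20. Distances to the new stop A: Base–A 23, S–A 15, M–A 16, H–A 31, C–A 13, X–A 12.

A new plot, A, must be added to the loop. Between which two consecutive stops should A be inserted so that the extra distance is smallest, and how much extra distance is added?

Insertion cost between consecutive stops i–j is d(i,A) + d(A,j) − d(i,j):
  between Base and S: 23 + 15 − 8 = 30
  between S and M: 15 + 16 − 11 = 20
  between M and H: 16 + 31 − 25 = 22
  between H and C: 31 + 13 − 28 = 16
  between C and X: 13 + 12 − 9 = 16
  between X and Base: 12 + 23 − 20 = 15
Cheapest insertion is between X and Base, adding 15.
New total = 101 + 15 = 116.

Minimum extra distance: 15 blocks, inserting A between X and Base.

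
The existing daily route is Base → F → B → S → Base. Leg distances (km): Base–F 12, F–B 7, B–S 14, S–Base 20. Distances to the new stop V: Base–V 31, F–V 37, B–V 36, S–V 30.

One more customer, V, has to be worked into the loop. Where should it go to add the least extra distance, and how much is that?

Minimum extra distance: 41 km, inserting V between S and Base.

Insertion cost between consecutive stops i–j is d(i,V) + d(V,j) − d(i,j):
  between Base and F: 31 + 37 − 12 = 56
  between F and B: 37 + 36 − 7 = 66
  between B and S: 36 + 30 − 14 = 52
  between S and Base: 30 + 31 − 20 = 41
Cheapest insertion is between S and Base, adding 41.
New total = 53 + 41 = 94.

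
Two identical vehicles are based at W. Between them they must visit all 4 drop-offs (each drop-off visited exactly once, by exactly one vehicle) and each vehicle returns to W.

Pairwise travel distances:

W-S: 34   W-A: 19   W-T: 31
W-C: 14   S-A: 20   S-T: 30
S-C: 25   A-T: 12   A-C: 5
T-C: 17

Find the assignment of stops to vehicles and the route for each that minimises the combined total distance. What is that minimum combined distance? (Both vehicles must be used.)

Try each way of splitting the stops between the two vehicles (each non-empty) and, for each split, find the best tour for each vehicle:
  {S} + {A, T, C}: 68 + 62 = 130
  {A} + {S, T, C}: 38 + 95 = 133
  {S, A} + {T, C}: 73 + 62 = 135
  {T} + {S, A, C}: 62 + 73 = 135
  {S, T} + {A, C}: 95 + 38 = 133
  {A, T} + {S, C}: 62 + 73 = 135
  … (7 splits in total)
  {S, A, T} + {C}: 95 + 28 = 123  ← best
Best: vehicle 1 W → S → T → A → W = 95; vehicle 2 W → C → W = 28; combined 123.

Minimum combined distance: 123.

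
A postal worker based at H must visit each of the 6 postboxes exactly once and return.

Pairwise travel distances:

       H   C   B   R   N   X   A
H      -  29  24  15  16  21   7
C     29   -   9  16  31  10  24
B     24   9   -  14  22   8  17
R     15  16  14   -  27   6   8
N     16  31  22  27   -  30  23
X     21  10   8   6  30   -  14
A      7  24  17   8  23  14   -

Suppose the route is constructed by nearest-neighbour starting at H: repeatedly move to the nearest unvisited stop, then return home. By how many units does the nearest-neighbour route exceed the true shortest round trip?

7 longer than the optimal tour.

From H: A=7, R=15, N=16, X=21, B=24, C=29 → choose A (7).
From A: R=8, X=14, B=17, N=23, C=24 → choose R (8).
From R: X=6, B=14, C=16, N=27 → choose X (6).
From X: B=8, C=10, N=30 → choose B (8).
From B: C=9, N=22 → choose C (9).
From C: N=31 → choose N (31).
NN route H → A → R → X → B → C → N → H costs 85.
Optimal: H → N → B → C → X → R → A → H costs 78 (by enumerating all 360 distinct tours).
Excess = 85 − 78 = 7.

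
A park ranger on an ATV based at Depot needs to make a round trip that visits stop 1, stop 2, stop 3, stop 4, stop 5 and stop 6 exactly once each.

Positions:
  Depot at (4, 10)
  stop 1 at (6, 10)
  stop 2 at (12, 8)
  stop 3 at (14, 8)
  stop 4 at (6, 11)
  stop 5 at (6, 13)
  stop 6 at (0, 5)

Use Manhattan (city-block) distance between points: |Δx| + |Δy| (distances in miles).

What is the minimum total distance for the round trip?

With 6 stops there are 6!/2 = 360 distinct round trips (a route and its reverse cost the same).
Depot - stop 1 - stop 2 - stop 3 - stop 4 - stop 5 - stop 6 - Depot: 2+8+2+11+2+14+9 = 48
Depot - stop 1 - stop 2 - stop 3 - stop 4 - stop 6 - stop 5 - Depot: 2+8+2+11+12+14+5 = 54
Depot - stop 1 - stop 2 - stop 3 - stop 5 - stop 4 - stop 6 - Depot: 2+8+2+13+2+12+9 = 48
Depot - stop 1 - stop 2 - stop 3 - stop 5 - stop 6 - stop 4 - Depot: 2+8+2+13+14+12+3 = 54
Depot - stop 1 - stop 2 - stop 3 - stop 6 - stop 4 - stop 5 - Depot: 2+8+2+17+12+2+5 = 48
Depot - stop 1 - stop 2 - stop 3 - stop 6 - stop 5 - stop 4 - Depot: 2+8+2+17+14+2+3 = 48
Depot - stop 1 - stop 2 - stop 4 - stop 3 - stop 5 - stop 6 - Depot: 2+8+9+11+13+14+9 = 66
Depot - stop 1 - stop 2 - stop 4 - stop 3 - stop 6 - stop 5 - Depot: 2+8+9+11+17+14+5 = 66
… (352 more)
Depot - stop 1 - stop 4 - stop 5 - stop 2 - stop 3 - stop 6 - Depot: 2+1+2+11+2+17+9 = 44  ← best
The minimum is 44.
One optimal route: Depot → stop 1 → stop 4 → stop 5 → stop 2 → stop 3 → stop 6 → Depot (or its reverse).

Minimum total distance: 44 miles.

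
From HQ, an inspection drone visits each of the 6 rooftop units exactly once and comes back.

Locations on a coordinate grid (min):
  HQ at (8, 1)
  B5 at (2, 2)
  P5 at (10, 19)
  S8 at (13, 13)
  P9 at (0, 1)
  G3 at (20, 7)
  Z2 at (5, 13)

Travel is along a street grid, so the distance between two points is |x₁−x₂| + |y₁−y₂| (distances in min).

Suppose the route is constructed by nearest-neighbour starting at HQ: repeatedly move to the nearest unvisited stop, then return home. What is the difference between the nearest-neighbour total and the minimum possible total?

8 min longer than the optimal tour.

HQ: B5=7, P9=8, Z2=15, S8=17, G3=18, P5=20 ⇒ B5
B5: P9=3, Z2=14, S8=22, G3=23, P5=25 ⇒ P9
P9: Z2=17, S8=25, G3=26, P5=28 ⇒ Z2
Z2: S8=8, P5=11, G3=21 ⇒ S8
S8: P5=9, G3=13 ⇒ P5
P5: G3=22 ⇒ G3
NN route HQ → B5 → P9 → Z2 → S8 → P5 → G3 → HQ costs 84.
Optimal: HQ → P9 → B5 → Z2 → P5 → S8 → G3 → HQ costs 76 (by enumerating all 360 distinct tours).
Excess = 84 − 76 = 8.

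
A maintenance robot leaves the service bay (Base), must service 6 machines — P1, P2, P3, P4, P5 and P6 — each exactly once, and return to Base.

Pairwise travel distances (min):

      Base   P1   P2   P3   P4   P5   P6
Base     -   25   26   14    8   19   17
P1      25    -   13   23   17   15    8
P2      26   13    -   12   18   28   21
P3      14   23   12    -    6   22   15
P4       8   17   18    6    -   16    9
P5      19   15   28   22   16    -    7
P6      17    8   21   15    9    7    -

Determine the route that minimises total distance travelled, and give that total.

Minimum total distance: 73 min.

There are 360 distinct closed tours to check (reversals are equivalent).
Base→P1→P2→P3→P4→P5→P6→Base: 25+13+12+6+16+7+17 = 96
Base→P1→P2→P3→P4→P6→P5→Base: 25+13+12+6+9+7+19 = 91
Base→P1→P2→P3→P5→P4→P6→Base: 25+13+12+22+16+9+17 = 114
Base→P1→P2→P3→P5→P6→P4→Base: 25+13+12+22+7+9+8 = 96
Base→P1→P2→P3→P6→P4→P5→Base: 25+13+12+15+9+16+19 = 109
Base→P1→P2→P3→P6→P5→P4→Base: 25+13+12+15+7+16+8 = 96
Base→P1→P2→P4→P3→P5→P6→Base: 25+13+18+6+22+7+17 = 108
Base→P1→P2→P4→P3→P6→P5→Base: 25+13+18+6+15+7+19 = 103
… (352 more)
Base→P4→P3→P2→P1→P6→P5→Base: 8+6+12+13+8+7+19 = 73  ← best
The minimum is 73.
One optimal route: Base → P4 → P3 → P2 → P1 → P6 → P5 → Base (or its reverse).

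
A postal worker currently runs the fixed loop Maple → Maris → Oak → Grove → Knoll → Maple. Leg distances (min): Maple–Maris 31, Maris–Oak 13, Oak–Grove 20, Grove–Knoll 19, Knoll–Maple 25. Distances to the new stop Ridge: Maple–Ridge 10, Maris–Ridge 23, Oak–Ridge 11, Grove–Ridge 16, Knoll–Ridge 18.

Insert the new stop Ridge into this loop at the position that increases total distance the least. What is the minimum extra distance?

Insertion cost between consecutive stops i–j is d(i,Ridge) + d(Ridge,j) − d(i,j):
  between Maple and Maris: 10 + 23 − 31 = 2
  between Maris and Oak: 23 + 11 − 13 = 21
  between Oak and Grove: 11 + 16 − 20 = 7
  between Grove and Knoll: 16 + 18 − 19 = 15
  between Knoll and Maple: 18 + 10 − 25 = 3
Cheapest insertion is between Maple and Maris, adding 2.
New total = 108 + 2 = 110.

Minimum extra distance: 2 min, inserting Ridge between Maple and Maris.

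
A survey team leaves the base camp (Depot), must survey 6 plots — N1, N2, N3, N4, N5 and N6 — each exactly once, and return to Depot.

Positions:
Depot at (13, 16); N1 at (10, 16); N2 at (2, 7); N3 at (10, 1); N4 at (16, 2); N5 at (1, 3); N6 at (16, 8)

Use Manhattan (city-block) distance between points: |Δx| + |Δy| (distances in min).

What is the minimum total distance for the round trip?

There are 360 distinct closed tours to check (reversals are equivalent).
Depot - N1 - N2 - N3 - N4 - N5 - N6 - Depot: 3+17+14+7+16+20+11 = 88
Depot - N1 - N2 - N3 - N4 - N6 - N5 - Depot: 3+17+14+7+6+20+25 = 92
Depot - N1 - N2 - N3 - N5 - N4 - N6 - Depot: 3+17+14+11+16+6+11 = 78
Depot - N1 - N2 - N3 - N5 - N6 - N4 - Depot: 3+17+14+11+20+6+17 = 88
Depot - N1 - N2 - N3 - N6 - N4 - N5 - Depot: 3+17+14+13+6+16+25 = 94
Depot - N1 - N2 - N3 - N6 - N5 - N4 - Depot: 3+17+14+13+20+16+17 = 100
Depot - N1 - N2 - N4 - N3 - N5 - N6 - Depot: 3+17+19+7+11+20+11 = 88
Depot - N1 - N2 - N4 - N3 - N6 - N5 - Depot: 3+17+19+7+13+20+25 = 104
… (352 more)
Depot - N1 - N2 - N5 - N3 - N4 - N6 - Depot: 3+17+5+11+7+6+11 = 60  ← best
The minimum is 60.
One optimal route: Depot → N1 → N2 → N5 → N3 → N4 → N6 → Depot (or its reverse).

60 min — the shortest possible round trip.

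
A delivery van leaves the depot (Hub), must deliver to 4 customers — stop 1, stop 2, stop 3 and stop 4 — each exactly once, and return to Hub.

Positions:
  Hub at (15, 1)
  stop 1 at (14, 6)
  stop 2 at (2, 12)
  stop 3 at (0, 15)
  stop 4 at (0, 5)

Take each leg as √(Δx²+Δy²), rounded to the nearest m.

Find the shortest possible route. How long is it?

With 4 stops there are 4!/2 = 12 distinct round trips (a route and its reverse cost the same).
Hub-stop 1-stop 2-stop 3-stop 4-Hub: 5+13+4+10+16 = 48
Hub-stop 1-stop 2-stop 4-stop 3-Hub: 5+13+7+10+21 = 56
Hub-stop 1-stop 3-stop 2-stop 4-Hub: 5+17+4+7+16 = 49
Hub-stop 1-stop 3-stop 4-stop 2-Hub: 5+17+10+7+17 = 56
Hub-stop 1-stop 4-stop 2-stop 3-Hub: 5+14+7+4+21 = 51
Hub-stop 1-stop 4-stop 3-stop 2-Hub: 5+14+10+4+17 = 50
Hub-stop 2-stop 1-stop 3-stop 4-Hub: 17+13+17+10+16 = 73
Hub-stop 2-stop 1-stop 4-stop 3-Hub: 17+13+14+10+21 = 75
Hub-stop 2-stop 3-stop 1-stop 4-Hub: 17+4+17+14+16 = 68
Hub-stop 2-stop 4-stop 1-stop 3-Hub: 17+7+14+17+21 = 76
Hub-stop 3-stop 1-stop 2-stop 4-Hub: 21+17+13+7+16 = 74
Hub-stop 3-stop 2-stop 1-stop 4-Hub: 21+4+13+14+16 = 68
The minimum is 48.
One optimal route: Hub → stop 1 → stop 2 → stop 3 → stop 4 → Hub (or its reverse).

48 m — the shortest possible round trip.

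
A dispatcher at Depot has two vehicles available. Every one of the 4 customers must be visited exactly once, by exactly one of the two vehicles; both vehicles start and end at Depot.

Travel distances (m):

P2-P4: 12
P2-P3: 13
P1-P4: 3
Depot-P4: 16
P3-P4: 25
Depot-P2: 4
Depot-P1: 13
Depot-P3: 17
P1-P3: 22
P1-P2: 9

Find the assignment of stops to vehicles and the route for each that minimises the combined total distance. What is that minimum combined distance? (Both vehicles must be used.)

Minimum combined distance: 66 m.

Try each way of splitting the stops between the two vehicles (each non-empty) and, for each split, find the best tour for each vehicle:
  {P1} + {P2, P3, P4}: 26 + 58 = 84
  {P2} + {P1, P3, P4}: 8 + 58 = 66
  {P1, P2} + {P3, P4}: 26 + 58 = 84
  {P3} + {P1, P2, P4}: 34 + 32 = 66
  {P1, P3} + {P2, P4}: 52 + 32 = 84
  {P2, P3} + {P1, P4}: 34 + 32 = 66
  … (7 splits in total)
Best: vehicle 1 Depot → P2 → Depot = 8; vehicle 2 Depot → P1 → P4 → P3 → Depot = 58; combined 66.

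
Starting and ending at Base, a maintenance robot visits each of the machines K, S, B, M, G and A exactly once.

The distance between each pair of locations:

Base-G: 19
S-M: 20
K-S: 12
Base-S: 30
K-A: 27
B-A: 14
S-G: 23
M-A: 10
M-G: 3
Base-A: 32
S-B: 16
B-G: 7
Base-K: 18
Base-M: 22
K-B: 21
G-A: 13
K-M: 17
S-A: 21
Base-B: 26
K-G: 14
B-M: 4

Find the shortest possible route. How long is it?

Shortest round trip = 91.

With 6 stops there are 6!/2 = 360 distinct round trips (a route and its reverse cost the same).
Base-K-S-B-M-G-A-Base: 18+12+16+4+3+13+32 = 98
Base-K-S-B-M-A-G-Base: 18+12+16+4+10+13+19 = 92
Base-K-S-B-G-M-A-Base: 18+12+16+7+3+10+32 = 98
Base-K-S-B-G-A-M-Base: 18+12+16+7+13+10+22 = 98
Base-K-S-B-A-M-G-Base: 18+12+16+14+10+3+19 = 92
Base-K-S-B-A-G-M-Base: 18+12+16+14+13+3+22 = 98
Base-K-S-M-B-G-A-Base: 18+12+20+4+7+13+32 = 106
Base-K-S-M-B-A-G-Base: 18+12+20+4+14+13+19 = 100
… (352 more)
Base-K-S-A-B-M-G-Base: 18+12+21+14+4+3+19 = 91  ← best
The minimum is 91.
One optimal route: Base → K → S → A → B → M → G → Base (or its reverse).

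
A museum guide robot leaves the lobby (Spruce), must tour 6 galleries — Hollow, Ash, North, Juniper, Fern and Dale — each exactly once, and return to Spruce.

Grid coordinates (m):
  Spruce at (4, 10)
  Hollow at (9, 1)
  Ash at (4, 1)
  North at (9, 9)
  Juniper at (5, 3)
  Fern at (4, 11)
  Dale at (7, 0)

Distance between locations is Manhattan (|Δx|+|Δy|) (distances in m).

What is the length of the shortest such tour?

Shortest round trip = 34 m.

With 6 stops there are 6!/2 = 360 distinct round trips (a route and its reverse cost the same).
Spruce → Hollow → Ash → North → Juniper → Fern → Dale → Spruce: 14+5+13+10+9+14+13 = 78
Spruce → Hollow → Ash → North → Juniper → Dale → Fern → Spruce: 14+5+13+10+5+14+1 = 62
Spruce → Hollow → Ash → North → Fern → Juniper → Dale → Spruce: 14+5+13+7+9+5+13 = 66
Spruce → Hollow → Ash → North → Fern → Dale → Juniper → Spruce: 14+5+13+7+14+5+8 = 66
Spruce → Hollow → Ash → North → Dale → Juniper → Fern → Spruce: 14+5+13+11+5+9+1 = 58
Spruce → Hollow → Ash → North → Dale → Fern → Juniper → Spruce: 14+5+13+11+14+9+8 = 74
Spruce → Hollow → Ash → Juniper → North → Fern → Dale → Spruce: 14+5+3+10+7+14+13 = 66
Spruce → Hollow → Ash → Juniper → North → Dale → Fern → Spruce: 14+5+3+10+11+14+1 = 58
… (352 more)
Spruce → North → Hollow → Dale → Ash → Juniper → Fern → Spruce: 6+8+3+4+3+9+1 = 34  ← best
The minimum is 34.
One optimal route: Spruce → North → Hollow → Dale → Ash → Juniper → Fern → Spruce (or its reverse).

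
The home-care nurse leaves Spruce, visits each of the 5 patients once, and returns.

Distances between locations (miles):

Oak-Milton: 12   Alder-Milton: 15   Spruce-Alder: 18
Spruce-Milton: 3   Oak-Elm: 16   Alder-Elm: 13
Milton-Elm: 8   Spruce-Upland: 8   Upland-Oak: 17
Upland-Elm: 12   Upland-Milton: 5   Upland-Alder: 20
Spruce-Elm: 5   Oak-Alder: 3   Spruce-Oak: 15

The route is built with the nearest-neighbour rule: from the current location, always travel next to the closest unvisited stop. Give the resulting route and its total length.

Total distance 51 miles via the nearest-neighbour route Spruce → Milton → Upland → Elm → Alder → Oak → Spruce.

At Spruce the remaining stops are Milton 3, Elm 5, Upland 8, Oak 15, Alder 18; go to Milton.
At Milton the remaining stops are Upland 5, Elm 8, Oak 12, Alder 15; go to Upland.
At Upland the remaining stops are Elm 12, Oak 17, Alder 20; go to Elm.
At Elm the remaining stops are Alder 13, Oak 16; go to Alder.
At Alder the remaining stops are Oak 3; go to Oak.
Return Oak→Spruce: 15.
Total = 3 + 5 + 12 + 13 + 3 + 15 = 51.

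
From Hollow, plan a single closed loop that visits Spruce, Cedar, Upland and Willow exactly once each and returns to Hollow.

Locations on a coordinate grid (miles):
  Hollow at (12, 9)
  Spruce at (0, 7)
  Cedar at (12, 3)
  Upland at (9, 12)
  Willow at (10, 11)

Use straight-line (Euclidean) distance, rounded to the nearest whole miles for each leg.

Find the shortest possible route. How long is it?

Hollow → Spruce → Cedar → Upland → Willow → Hollow: 12+13+9+1+3 = 38
Hollow → Spruce → Cedar → Willow → Upland → Hollow: 12+13+8+1+4 = 38
Hollow → Spruce → Upland → Cedar → Willow → Hollow: 12+10+9+8+3 = 42
Hollow → Spruce → Upland → Willow → Cedar → Hollow: 12+10+1+8+6 = 37
Hollow → Spruce → Willow → Cedar → Upland → Hollow: 12+11+8+9+4 = 44
Hollow → Spruce → Willow → Upland → Cedar → Hollow: 12+11+1+9+6 = 39
Hollow → Cedar → Spruce → Upland → Willow → Hollow: 6+13+10+1+3 = 33
Hollow → Cedar → Spruce → Willow → Upland → Hollow: 6+13+11+1+4 = 35
Hollow → Cedar → Upland → Spruce → Willow → Hollow: 6+9+10+11+3 = 39
Hollow → Cedar → Willow → Spruce → Upland → Hollow: 6+8+11+10+4 = 39
Hollow → Upland → Spruce → Cedar → Willow → Hollow: 4+10+13+8+3 = 38
Hollow → Upland → Cedar → Spruce → Willow → Hollow: 4+9+13+11+3 = 40
The minimum is 33.
One optimal route: Hollow → Cedar → Spruce → Upland → Willow → Hollow (or its reverse).

Minimum total distance: 33 miles.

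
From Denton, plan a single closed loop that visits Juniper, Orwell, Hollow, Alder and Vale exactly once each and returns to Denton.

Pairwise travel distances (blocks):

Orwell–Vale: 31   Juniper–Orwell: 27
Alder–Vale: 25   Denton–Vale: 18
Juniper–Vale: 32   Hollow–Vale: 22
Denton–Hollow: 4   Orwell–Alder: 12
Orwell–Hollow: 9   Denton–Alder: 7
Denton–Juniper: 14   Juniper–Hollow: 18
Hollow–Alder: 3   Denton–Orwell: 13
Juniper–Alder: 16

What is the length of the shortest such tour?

Shortest round trip = 91 blocks.

With 5 stops there are 5!/2 = 60 distinct round trips (a route and its reverse cost the same).
Denton - Juniper - Orwell - Hollow - Alder - Vale - Denton: 14+27+9+3+25+18 = 96
Denton - Juniper - Orwell - Hollow - Vale - Alder - Denton: 14+27+9+22+25+7 = 104
Denton - Juniper - Orwell - Alder - Hollow - Vale - Denton: 14+27+12+3+22+18 = 96
Denton - Juniper - Orwell - Alder - Vale - Hollow - Denton: 14+27+12+25+22+4 = 104
Denton - Juniper - Orwell - Vale - Hollow - Alder - Denton: 14+27+31+22+3+7 = 104
Denton - Juniper - Orwell - Vale - Alder - Hollow - Denton: 14+27+31+25+3+4 = 104
Denton - Juniper - Hollow - Orwell - Alder - Vale - Denton: 14+18+9+12+25+18 = 96
Denton - Juniper - Hollow - Orwell - Vale - Alder - Denton: 14+18+9+31+25+7 = 104
Denton - Juniper - Hollow - Alder - Orwell - Vale - Denton: 14+18+3+12+31+18 = 96
Denton - Juniper - Hollow - Alder - Vale - Orwell - Denton: 14+18+3+25+31+13 = 104
Denton - Juniper - Hollow - Vale - Orwell - Alder - Denton: 14+18+22+31+12+7 = 104
Denton - Juniper - Hollow - Vale - Alder - Orwell - Denton: 14+18+22+25+12+13 = 104
Denton - Juniper - Alder - Orwell - Hollow - Vale - Denton: 14+16+12+9+22+18 = 91
Denton - Juniper - Alder - Orwell - Vale - Hollow - Denton: 14+16+12+31+22+4 = 99
… (46 more)
The minimum is 91.
One optimal route: Denton → Juniper → Alder → Orwell → Hollow → Vale → Denton (or its reverse).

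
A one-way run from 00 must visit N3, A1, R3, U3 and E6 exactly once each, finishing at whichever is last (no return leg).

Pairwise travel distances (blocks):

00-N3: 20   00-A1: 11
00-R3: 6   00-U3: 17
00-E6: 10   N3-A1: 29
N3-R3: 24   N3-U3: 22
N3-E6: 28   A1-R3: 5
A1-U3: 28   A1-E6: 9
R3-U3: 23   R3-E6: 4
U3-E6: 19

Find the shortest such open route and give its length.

There are 5! = 120 possible orderings.
00 - N3 - A1 - R3 - U3 - E6: 20+29+5+23+19 = 96
00 - N3 - A1 - R3 - E6 - U3: 20+29+5+4+19 = 77
00 - N3 - A1 - U3 - R3 - E6: 20+29+28+23+4 = 104
00 - N3 - A1 - U3 - E6 - R3: 20+29+28+19+4 = 100
00 - N3 - A1 - E6 - R3 - U3: 20+29+9+4+23 = 85
00 - N3 - A1 - E6 - U3 - R3: 20+29+9+19+23 = 100
00 - N3 - R3 - A1 - U3 - E6: 20+24+5+28+19 = 96
00 - N3 - R3 - A1 - E6 - U3: 20+24+5+9+19 = 77
00 - N3 - R3 - U3 - A1 - E6: 20+24+23+28+9 = 104
00 - N3 - R3 - U3 - E6 - A1: 20+24+23+19+9 = 95
00 - N3 - R3 - E6 - A1 - U3: 20+24+4+9+28 = 85
00 - N3 - R3 - E6 - U3 - A1: 20+24+4+19+28 = 95
00 - N3 - U3 - A1 - R3 - E6: 20+22+28+5+4 = 79
00 - N3 - U3 - A1 - E6 - R3: 20+22+28+9+4 = 83
… (106 more)
00 - A1 - R3 - E6 - U3 - N3: 11+5+4+19+22 = 61  ← best
The minimum is 61.
One shortest path: 00 → A1 → R3 → E6 → U3 → N3.

Shortest open route: 61 blocks.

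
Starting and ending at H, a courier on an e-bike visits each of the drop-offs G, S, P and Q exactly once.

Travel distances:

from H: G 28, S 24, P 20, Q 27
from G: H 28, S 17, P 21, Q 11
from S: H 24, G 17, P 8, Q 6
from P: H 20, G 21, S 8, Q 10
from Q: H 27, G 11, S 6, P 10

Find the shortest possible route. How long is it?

There are 12 distinct closed tours to check (reversals are equivalent).
H→G→S→P→Q→H: 28+17+8+10+27 = 90
H→G→S→Q→P→H: 28+17+6+10+20 = 81
H→G→P→S→Q→H: 28+21+8+6+27 = 90
H→G→P→Q→S→H: 28+21+10+6+24 = 89
H→G→Q→S→P→H: 28+11+6+8+20 = 73
H→G→Q→P→S→H: 28+11+10+8+24 = 81
H→S→G→P→Q→H: 24+17+21+10+27 = 99
H→S→G→Q→P→H: 24+17+11+10+20 = 82
H→S→P→G→Q→H: 24+8+21+11+27 = 91
H→S→Q→G→P→H: 24+6+11+21+20 = 82
H→P→G→S→Q→H: 20+21+17+6+27 = 91
H→P→S→G→Q→H: 20+8+17+11+27 = 83
The minimum is 73.
One optimal route: H → G → Q → S → P → H (or its reverse).

Minimum total distance: 73.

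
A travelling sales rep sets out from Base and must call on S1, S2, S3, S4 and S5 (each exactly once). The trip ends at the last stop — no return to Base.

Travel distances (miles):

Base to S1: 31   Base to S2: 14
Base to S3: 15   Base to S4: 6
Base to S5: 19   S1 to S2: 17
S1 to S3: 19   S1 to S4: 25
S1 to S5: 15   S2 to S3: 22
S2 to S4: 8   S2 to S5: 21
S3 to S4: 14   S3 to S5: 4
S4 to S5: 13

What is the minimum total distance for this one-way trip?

There are 5! = 120 possible orderings.
Base→S1→S2→S3→S4→S5: 31+17+22+14+13 = 97
Base→S1→S2→S3→S5→S4: 31+17+22+4+13 = 87
Base→S1→S2→S4→S3→S5: 31+17+8+14+4 = 74
Base→S1→S2→S4→S5→S3: 31+17+8+13+4 = 73
Base→S1→S2→S5→S3→S4: 31+17+21+4+14 = 87
Base→S1→S2→S5→S4→S3: 31+17+21+13+14 = 96
Base→S1→S3→S2→S4→S5: 31+19+22+8+13 = 93
Base→S1→S3→S2→S5→S4: 31+19+22+21+13 = 106
Base→S1→S3→S4→S2→S5: 31+19+14+8+21 = 93
Base→S1→S3→S4→S5→S2: 31+19+14+13+21 = 98
Base→S1→S3→S5→S2→S4: 31+19+4+21+8 = 83
Base→S1→S3→S5→S4→S2: 31+19+4+13+8 = 75
Base→S1→S4→S2→S3→S5: 31+25+8+22+4 = 90
Base→S1→S4→S2→S5→S3: 31+25+8+21+4 = 89
… (106 more)
Base→S4→S2→S1→S5→S3: 6+8+17+15+4 = 50  ← best
The minimum is 50.
One shortest path: Base → S4 → S2 → S1 → S5 → S3.

50 miles — the minimum one-way total.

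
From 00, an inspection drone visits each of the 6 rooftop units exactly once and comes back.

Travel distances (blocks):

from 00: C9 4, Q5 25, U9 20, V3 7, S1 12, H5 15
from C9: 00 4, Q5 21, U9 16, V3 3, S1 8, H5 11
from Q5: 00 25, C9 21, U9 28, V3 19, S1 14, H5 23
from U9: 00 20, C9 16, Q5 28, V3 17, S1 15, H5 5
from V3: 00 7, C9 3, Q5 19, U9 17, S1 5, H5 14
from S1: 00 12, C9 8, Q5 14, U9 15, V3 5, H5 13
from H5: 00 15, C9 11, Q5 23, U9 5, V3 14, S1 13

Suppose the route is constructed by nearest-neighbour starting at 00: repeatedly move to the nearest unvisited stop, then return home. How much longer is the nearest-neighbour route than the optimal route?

From 00: C9=4, V3=7, S1=12, H5=15, U9=20, Q5=25 → choose C9 (4).
From C9: V3=3, S1=8, H5=11, U9=16, Q5=21 → choose V3 (3).
From V3: S1=5, H5=14, U9=17, Q5=19 → choose S1 (5).
From S1: H5=13, Q5=14, U9=15 → choose H5 (13).
From H5: U9=5, Q5=23 → choose U9 (5).
From U9: Q5=28 → choose Q5 (28).
NN route 00 → C9 → V3 → S1 → H5 → U9 → Q5 → 00 costs 83.
Optimal: 00 → C9 → U9 → H5 → Q5 → S1 → V3 → 00 costs 74 (by enumerating all 360 distinct tours).
Excess = 83 − 74 = 9.

Excess over optimum: 9 blocks.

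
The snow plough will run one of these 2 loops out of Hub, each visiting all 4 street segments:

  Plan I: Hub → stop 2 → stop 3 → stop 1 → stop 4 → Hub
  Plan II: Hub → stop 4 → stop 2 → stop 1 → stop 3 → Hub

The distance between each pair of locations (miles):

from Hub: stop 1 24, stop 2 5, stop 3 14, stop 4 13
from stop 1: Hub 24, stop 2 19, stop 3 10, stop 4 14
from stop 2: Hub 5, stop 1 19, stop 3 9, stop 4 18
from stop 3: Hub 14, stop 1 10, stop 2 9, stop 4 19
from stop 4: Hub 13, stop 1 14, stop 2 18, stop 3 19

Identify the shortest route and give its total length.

Plan I: 5 + 9 + 10 + 14 + 13 = 51
Plan II: 13 + 18 + 19 + 10 + 14 = 74

Shortest is Plan I, total 51 miles.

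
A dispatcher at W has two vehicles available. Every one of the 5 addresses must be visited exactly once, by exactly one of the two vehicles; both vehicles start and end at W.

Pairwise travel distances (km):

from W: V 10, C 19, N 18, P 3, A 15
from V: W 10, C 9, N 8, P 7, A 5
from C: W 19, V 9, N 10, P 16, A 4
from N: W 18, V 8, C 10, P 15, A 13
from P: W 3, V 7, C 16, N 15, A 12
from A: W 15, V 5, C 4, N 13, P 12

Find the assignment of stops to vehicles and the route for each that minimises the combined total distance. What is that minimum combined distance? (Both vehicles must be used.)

Minimum combined distance: 53 km.

Try each way of splitting the stops between the two vehicles (each non-empty) and, for each split, find the best tour for each vehicle:
  {V} + {C, N, P, A}: 20 + 47 = 67
  {C} + {V, N, P, A}: 38 + 46 = 84
  {V, C} + {N, P, A}: 38 + 46 = 84
  {N} + {V, C, P, A}: 36 + 38 = 74
  {V, N} + {C, P, A}: 36 + 38 = 74
  {C, N} + {V, P, A}: 47 + 30 = 77
  … (15 splits in total)
  {P} + {V, C, N, A}: 6 + 47 = 53  ← best
Best: vehicle 1 W → P → W = 6; vehicle 2 W → V → N → C → A → W = 47; combined 53.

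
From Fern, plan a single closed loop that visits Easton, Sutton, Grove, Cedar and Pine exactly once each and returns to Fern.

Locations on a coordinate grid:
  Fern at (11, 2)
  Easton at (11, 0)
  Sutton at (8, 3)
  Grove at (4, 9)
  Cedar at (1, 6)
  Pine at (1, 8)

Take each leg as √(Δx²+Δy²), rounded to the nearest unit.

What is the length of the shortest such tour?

Minimum total distance: 29.

There are 60 distinct closed tours to check (reversals are equivalent).
Fern - Easton - Sutton - Grove - Cedar - Pine - Fern: 2+4+7+4+2+12 = 31
Fern - Easton - Sutton - Grove - Pine - Cedar - Fern: 2+4+7+3+2+11 = 29
Fern - Easton - Sutton - Cedar - Grove - Pine - Fern: 2+4+8+4+3+12 = 33
Fern - Easton - Sutton - Cedar - Pine - Grove - Fern: 2+4+8+2+3+10 = 29
Fern - Easton - Sutton - Pine - Grove - Cedar - Fern: 2+4+9+3+4+11 = 33
Fern - Easton - Sutton - Pine - Cedar - Grove - Fern: 2+4+9+2+4+10 = 31
Fern - Easton - Grove - Sutton - Cedar - Pine - Fern: 2+11+7+8+2+12 = 42
Fern - Easton - Grove - Sutton - Pine - Cedar - Fern: 2+11+7+9+2+11 = 42
Fern - Easton - Grove - Cedar - Sutton - Pine - Fern: 2+11+4+8+9+12 = 46
Fern - Easton - Grove - Cedar - Pine - Sutton - Fern: 2+11+4+2+9+3 = 31
Fern - Easton - Grove - Pine - Sutton - Cedar - Fern: 2+11+3+9+8+11 = 44
Fern - Easton - Grove - Pine - Cedar - Sutton - Fern: 2+11+3+2+8+3 = 29
Fern - Easton - Cedar - Sutton - Grove - Pine - Fern: 2+12+8+7+3+12 = 44
Fern - Easton - Cedar - Sutton - Pine - Grove - Fern: 2+12+8+9+3+10 = 44
… (46 more)
The minimum is 29.
One optimal route: Fern → Easton → Sutton → Grove → Pine → Cedar → Fern (or its reverse).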